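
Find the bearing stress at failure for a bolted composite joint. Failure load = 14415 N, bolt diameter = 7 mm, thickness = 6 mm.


sigma_br = F/(d*h) = 14415/(7*6) = 343.2 MPa

343.2 MPa


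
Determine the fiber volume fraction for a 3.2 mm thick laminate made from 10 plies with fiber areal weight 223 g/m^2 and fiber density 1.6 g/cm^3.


Vf = n * FAW / (rho_f * h * 1000) = 10 * 223 / (1.6 * 3.2 * 1000) = 0.4355

0.4355


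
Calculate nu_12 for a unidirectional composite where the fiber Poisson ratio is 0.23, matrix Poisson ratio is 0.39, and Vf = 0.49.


nu_12 = nu_f*Vf + nu_m*(1-Vf) = 0.23*0.49 + 0.39*0.51 = 0.3116

0.3116


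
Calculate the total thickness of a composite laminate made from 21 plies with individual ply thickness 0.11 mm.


h = n * t_ply = 21 * 0.11 = 2.31 mm

2.31 mm


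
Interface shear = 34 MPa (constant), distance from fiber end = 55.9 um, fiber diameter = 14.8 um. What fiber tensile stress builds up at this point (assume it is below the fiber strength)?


Force balance: sigma_f * (pi*d^2/4) = tau * (pi*d) * x  ->  sigma_f = 4 * tau * x / d
sigma_f = 4 * 34 * 55.9 / 14.8 = 513.7 MPa

513.7 MPa


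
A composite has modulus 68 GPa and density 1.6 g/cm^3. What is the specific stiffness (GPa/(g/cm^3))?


Specific stiffness = E/rho = 68/1.6 = 42.5 GPa/(g/cm^3)

42.5 GPa/(g/cm^3)


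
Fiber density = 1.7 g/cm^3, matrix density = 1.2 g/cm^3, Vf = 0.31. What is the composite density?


rho_c = rho_f*Vf + rho_m*(1-Vf) = 1.7*0.31 + 1.2*0.69 = 1.355 g/cm^3

1.355 g/cm^3


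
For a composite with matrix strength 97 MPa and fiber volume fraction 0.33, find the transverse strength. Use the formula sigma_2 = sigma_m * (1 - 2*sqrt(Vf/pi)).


factor = 1 - 2*sqrt(0.33/pi) = 0.3518
sigma_2 = 97 * 0.3518 = 34.12 MPa

34.12 MPa


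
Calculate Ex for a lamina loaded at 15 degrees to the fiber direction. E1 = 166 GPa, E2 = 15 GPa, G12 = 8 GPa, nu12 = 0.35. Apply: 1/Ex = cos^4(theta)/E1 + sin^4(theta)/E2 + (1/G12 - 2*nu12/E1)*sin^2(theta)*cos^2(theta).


cos^4(15) = 0.870513, sin^4(15) = 0.004487, sin^2(15)*cos^2(15) = 0.0625
1/G12 - 2*nu12/E1 = 1/8 - 2*0.35/166 = 0.120783 GPa^-1
1/Ex = 0.870513/166 + 0.004487/15 + 0.120783*0.0625 = 0.0130922 GPa^-1
Ex = 76.38 GPa

76.38 GPa


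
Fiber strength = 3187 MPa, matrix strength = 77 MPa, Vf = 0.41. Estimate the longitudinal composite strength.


sigma_1 = sigma_f*Vf + sigma_m*(1-Vf) = 3187*0.41 + 77*0.59 = 1352.1 MPa

1352.1 MPa


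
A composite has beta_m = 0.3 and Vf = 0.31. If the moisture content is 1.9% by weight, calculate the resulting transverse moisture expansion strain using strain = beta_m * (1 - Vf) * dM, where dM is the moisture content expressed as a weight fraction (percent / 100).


dM = 1.9/100 = 0.019
strain = beta_m * (1-Vf) * dM = 0.3 * 0.69 * 0.019 = 0.003933

0.003933


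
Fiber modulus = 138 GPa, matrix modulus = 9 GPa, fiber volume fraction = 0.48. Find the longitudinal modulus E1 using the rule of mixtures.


E1 = Ef*Vf + Em*(1-Vf) = 138*0.48 + 9*0.52 = 70.92 GPa

70.92 GPa


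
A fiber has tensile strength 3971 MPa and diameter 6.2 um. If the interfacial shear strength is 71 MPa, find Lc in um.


Lc = sigma_f * d / (2 * tau_i) = 3971 * 6.2 / (2 * 71) = 173.4 um

173.4 um


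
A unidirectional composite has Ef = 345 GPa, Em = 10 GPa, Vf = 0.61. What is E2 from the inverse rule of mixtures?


1/E2 = Vf/Ef + (1-Vf)/Em = 0.61/345 + 0.39/10
E2 = 24.53 GPa

24.53 GPa


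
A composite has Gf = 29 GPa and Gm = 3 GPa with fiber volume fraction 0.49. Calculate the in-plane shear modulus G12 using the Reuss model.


1/G12 = Vf/Gf + (1-Vf)/Gm = 0.49/29 + 0.51/3
G12 = 5.35 GPa

5.35 GPa


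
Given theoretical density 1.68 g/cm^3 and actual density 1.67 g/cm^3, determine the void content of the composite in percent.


Void% = (rho_theo - rho_actual)/rho_theo * 100 = (1.68 - 1.67)/1.68 * 100 = 0.6%

0.6%


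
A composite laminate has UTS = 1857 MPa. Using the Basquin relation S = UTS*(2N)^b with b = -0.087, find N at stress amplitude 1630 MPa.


N = 0.5 * (S/UTS)^(1/b) = 0.5 * (1630/1857)^(1/-0.087) = 2.2378 cycles

2.2378 cycles


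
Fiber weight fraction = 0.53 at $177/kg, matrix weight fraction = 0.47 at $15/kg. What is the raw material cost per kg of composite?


Cost = cost_f*Wf + cost_m*Wm = 177*0.53 + 15*0.47 = $100.86/kg

$100.86/kg


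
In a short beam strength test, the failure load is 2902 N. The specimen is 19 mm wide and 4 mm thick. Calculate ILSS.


ILSS = 3F/(4bh) = 3*2902/(4*19*4) = 28.64 MPa

28.64 MPa


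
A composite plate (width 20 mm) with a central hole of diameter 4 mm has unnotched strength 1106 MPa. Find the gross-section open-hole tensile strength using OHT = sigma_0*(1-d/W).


OHT = sigma_0*(1-d/W) = 1106*(1-4/20) = 884.8 MPa

884.8 MPa


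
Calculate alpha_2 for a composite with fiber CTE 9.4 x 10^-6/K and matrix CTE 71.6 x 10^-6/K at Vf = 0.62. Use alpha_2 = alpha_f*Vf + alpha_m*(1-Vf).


alpha_2 = alpha_f*Vf + alpha_m*(1-Vf) = 9.4*0.62 + 71.6*0.38 = 33.0 x 10^-6/K

33.0 x 10^-6/K


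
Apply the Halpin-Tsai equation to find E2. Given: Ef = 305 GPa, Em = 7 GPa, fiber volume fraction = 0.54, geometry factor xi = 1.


eta = (Ef/Em - 1)/(Ef/Em + xi) = (43.5714 - 1)/(43.5714 + 1) = 0.9551
E2 = Em*(1+xi*eta*Vf)/(1-eta*Vf) = 21.91 GPa

21.91 GPa


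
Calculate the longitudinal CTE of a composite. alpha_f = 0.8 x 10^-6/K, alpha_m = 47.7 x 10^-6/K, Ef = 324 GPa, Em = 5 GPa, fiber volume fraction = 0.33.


E1 = Ef*Vf + Em*(1-Vf) = 110.27
alpha_1 = (alpha_f*Ef*Vf + alpha_m*Em*(1-Vf))/E1 = 2.22 x 10^-6/K

2.22 x 10^-6/K


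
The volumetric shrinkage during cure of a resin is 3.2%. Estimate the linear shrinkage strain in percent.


Linear shrinkage ≈ vol_shrink/3 = 3.2/3 = 1.067%

1.067%


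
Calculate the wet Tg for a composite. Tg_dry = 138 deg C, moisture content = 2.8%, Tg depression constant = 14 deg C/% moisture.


Tg_wet = Tg_dry - k*moisture = 138 - 14*2.8 = 98.8 deg C

98.8 deg C


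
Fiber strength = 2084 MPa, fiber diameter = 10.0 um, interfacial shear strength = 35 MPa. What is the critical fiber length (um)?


Lc = sigma_f * d / (2 * tau_i) = 2084 * 10.0 / (2 * 35) = 297.7 um

297.7 um


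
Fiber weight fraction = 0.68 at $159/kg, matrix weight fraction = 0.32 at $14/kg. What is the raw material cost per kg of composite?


Cost = cost_f*Wf + cost_m*Wm = 159*0.68 + 14*0.32 = $112.6/kg

$112.6/kg


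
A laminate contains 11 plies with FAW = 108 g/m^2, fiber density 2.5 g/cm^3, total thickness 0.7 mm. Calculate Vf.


Vf = n * FAW / (rho_f * h * 1000) = 11 * 108 / (2.5 * 0.7 * 1000) = 0.6789

0.6789


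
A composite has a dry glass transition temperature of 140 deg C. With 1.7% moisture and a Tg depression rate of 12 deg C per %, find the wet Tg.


Tg_wet = Tg_dry - k*moisture = 140 - 12*1.7 = 119.6 deg C

119.6 deg C


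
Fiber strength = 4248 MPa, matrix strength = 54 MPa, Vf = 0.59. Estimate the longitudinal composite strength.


sigma_1 = sigma_f*Vf + sigma_m*(1-Vf) = 4248*0.59 + 54*0.41 = 2528.5 MPa

2528.5 MPa


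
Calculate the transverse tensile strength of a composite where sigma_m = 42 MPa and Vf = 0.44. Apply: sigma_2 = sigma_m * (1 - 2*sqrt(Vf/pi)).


factor = 1 - 2*sqrt(0.44/pi) = 0.2515
sigma_2 = 42 * 0.2515 = 10.56 MPa

10.56 MPa


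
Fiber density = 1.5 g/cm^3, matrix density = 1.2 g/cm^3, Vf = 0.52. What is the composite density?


rho_c = rho_f*Vf + rho_m*(1-Vf) = 1.5*0.52 + 1.2*0.48 = 1.356 g/cm^3

1.356 g/cm^3


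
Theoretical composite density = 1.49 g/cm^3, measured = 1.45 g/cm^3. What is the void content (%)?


Void% = (rho_theo - rho_actual)/rho_theo * 100 = (1.49 - 1.45)/1.49 * 100 = 2.68%

2.68%


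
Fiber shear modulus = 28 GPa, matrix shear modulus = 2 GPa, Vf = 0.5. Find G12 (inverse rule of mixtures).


1/G12 = Vf/Gf + (1-Vf)/Gm = 0.5/28 + 0.5/2
G12 = 3.73 GPa

3.73 GPa


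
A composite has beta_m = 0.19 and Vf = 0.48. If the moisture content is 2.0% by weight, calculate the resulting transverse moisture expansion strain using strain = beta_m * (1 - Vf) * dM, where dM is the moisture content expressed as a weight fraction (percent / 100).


dM = 2.0/100 = 0.02
strain = beta_m * (1-Vf) * dM = 0.19 * 0.52 * 0.02 = 0.001976

0.001976


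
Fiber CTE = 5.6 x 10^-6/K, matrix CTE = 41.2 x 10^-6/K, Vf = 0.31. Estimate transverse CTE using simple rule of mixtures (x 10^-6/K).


alpha_2 = alpha_f*Vf + alpha_m*(1-Vf) = 5.6*0.31 + 41.2*0.69 = 30.2 x 10^-6/K

30.2 x 10^-6/K


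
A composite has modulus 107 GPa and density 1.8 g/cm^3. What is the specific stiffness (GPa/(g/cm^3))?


Specific stiffness = E/rho = 107/1.8 = 59.4 GPa/(g/cm^3)

59.4 GPa/(g/cm^3)


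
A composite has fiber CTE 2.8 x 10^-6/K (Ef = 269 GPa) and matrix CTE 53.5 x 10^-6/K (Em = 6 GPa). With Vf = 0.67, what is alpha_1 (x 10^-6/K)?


E1 = Ef*Vf + Em*(1-Vf) = 182.21
alpha_1 = (alpha_f*Ef*Vf + alpha_m*Em*(1-Vf))/E1 = 3.35 x 10^-6/K

3.35 x 10^-6/K


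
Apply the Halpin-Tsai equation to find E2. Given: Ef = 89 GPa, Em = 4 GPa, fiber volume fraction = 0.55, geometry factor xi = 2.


eta = (Ef/Em - 1)/(Ef/Em + xi) = (22.25 - 1)/(22.25 + 2) = 0.8763
E2 = Em*(1+xi*eta*Vf)/(1-eta*Vf) = 15.16 GPa

15.16 GPa


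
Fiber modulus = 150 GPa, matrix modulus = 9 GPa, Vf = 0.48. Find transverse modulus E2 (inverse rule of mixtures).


1/E2 = Vf/Ef + (1-Vf)/Em = 0.48/150 + 0.52/9
E2 = 16.4 GPa

16.4 GPa


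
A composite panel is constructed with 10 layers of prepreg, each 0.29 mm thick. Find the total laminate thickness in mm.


h = n * t_ply = 10 * 0.29 = 2.9 mm

2.9 mm


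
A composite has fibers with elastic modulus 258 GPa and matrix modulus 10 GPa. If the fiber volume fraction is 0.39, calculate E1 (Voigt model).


E1 = Ef*Vf + Em*(1-Vf) = 258*0.39 + 10*0.61 = 106.72 GPa

106.72 GPa


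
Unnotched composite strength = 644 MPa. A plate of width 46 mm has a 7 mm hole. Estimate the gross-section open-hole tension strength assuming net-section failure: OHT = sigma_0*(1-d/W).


OHT = sigma_0*(1-d/W) = 644*(1-7/46) = 546.0 MPa

546.0 MPa


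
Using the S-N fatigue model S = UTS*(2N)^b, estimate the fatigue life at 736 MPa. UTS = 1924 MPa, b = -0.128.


N = 0.5 * (S/UTS)^(1/b) = 0.5 * (736/1924)^(1/-0.128) = 910.6242 cycles

910.6242 cycles


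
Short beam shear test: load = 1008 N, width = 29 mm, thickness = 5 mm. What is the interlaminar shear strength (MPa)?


ILSS = 3F/(4bh) = 3*1008/(4*29*5) = 5.21 MPa

5.21 MPa


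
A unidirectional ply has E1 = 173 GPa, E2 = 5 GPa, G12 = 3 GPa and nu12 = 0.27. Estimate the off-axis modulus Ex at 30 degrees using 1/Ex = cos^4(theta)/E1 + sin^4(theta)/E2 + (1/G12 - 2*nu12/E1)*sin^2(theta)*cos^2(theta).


cos^4(30) = 0.5625, sin^4(30) = 0.0625, sin^2(30)*cos^2(30) = 0.1875
1/G12 - 2*nu12/E1 = 1/3 - 2*0.27/173 = 0.330212 GPa^-1
1/Ex = 0.5625/173 + 0.0625/5 + 0.330212*0.1875 = 0.0776662 GPa^-1
Ex = 12.88 GPa

12.88 GPa


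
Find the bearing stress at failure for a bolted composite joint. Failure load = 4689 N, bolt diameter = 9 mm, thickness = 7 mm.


sigma_br = F/(d*h) = 4689/(9*7) = 74.4 MPa

74.4 MPa


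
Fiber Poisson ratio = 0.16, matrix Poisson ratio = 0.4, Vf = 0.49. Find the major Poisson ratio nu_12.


nu_12 = nu_f*Vf + nu_m*(1-Vf) = 0.16*0.49 + 0.4*0.51 = 0.2824

0.2824


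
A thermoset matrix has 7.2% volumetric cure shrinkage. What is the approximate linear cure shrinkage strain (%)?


Linear shrinkage ≈ vol_shrink/3 = 7.2/3 = 2.4%

2.4%


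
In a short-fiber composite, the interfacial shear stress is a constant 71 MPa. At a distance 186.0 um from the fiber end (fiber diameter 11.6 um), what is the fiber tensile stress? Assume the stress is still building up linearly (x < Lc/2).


Force balance: sigma_f * (pi*d^2/4) = tau * (pi*d) * x  ->  sigma_f = 4 * tau * x / d
sigma_f = 4 * 71 * 186.0 / 11.6 = 4553.8 MPa

4553.8 MPa


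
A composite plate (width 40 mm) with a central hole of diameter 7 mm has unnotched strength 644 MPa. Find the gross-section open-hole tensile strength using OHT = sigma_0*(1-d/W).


OHT = sigma_0*(1-d/W) = 644*(1-7/40) = 531.3 MPa

531.3 MPa


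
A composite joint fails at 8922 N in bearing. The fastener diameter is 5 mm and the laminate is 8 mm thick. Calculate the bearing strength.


sigma_br = F/(d*h) = 8922/(5*8) = 223.1 MPa

223.1 MPa


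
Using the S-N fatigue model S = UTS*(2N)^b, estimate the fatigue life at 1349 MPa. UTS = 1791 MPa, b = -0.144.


N = 0.5 * (S/UTS)^(1/b) = 0.5 * (1349/1791)^(1/-0.144) = 3.5786 cycles

3.5786 cycles


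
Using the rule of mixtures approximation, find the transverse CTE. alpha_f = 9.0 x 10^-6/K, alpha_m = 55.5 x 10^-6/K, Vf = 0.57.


alpha_2 = alpha_f*Vf + alpha_m*(1-Vf) = 9.0*0.57 + 55.5*0.43 = 29.0 x 10^-6/K

29.0 x 10^-6/K


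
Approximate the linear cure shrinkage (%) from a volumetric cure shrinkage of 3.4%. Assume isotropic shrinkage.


Linear shrinkage ≈ vol_shrink/3 = 3.4/3 = 1.133%

1.133%


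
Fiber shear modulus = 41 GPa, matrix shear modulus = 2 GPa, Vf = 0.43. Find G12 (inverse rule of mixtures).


1/G12 = Vf/Gf + (1-Vf)/Gm = 0.43/41 + 0.57/2
G12 = 3.38 GPa

3.38 GPa


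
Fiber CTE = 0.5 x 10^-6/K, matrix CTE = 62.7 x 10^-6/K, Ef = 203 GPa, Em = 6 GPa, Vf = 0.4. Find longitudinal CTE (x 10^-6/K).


E1 = Ef*Vf + Em*(1-Vf) = 84.8
alpha_1 = (alpha_f*Ef*Vf + alpha_m*Em*(1-Vf))/E1 = 3.14 x 10^-6/K

3.14 x 10^-6/K


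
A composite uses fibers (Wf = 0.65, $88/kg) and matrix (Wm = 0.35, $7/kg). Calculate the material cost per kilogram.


Cost = cost_f*Wf + cost_m*Wm = 88*0.65 + 7*0.35 = $59.65/kg

$59.65/kg


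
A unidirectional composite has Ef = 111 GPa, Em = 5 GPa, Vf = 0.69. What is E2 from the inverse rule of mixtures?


1/E2 = Vf/Ef + (1-Vf)/Em = 0.69/111 + 0.31/5
E2 = 14.66 GPa

14.66 GPa


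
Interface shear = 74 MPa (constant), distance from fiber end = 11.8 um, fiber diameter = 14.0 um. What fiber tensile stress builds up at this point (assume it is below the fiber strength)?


Force balance: sigma_f * (pi*d^2/4) = tau * (pi*d) * x  ->  sigma_f = 4 * tau * x / d
sigma_f = 4 * 74 * 11.8 / 14.0 = 249.5 MPa

249.5 MPa


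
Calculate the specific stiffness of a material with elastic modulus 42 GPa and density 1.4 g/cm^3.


Specific stiffness = E/rho = 42/1.4 = 30.0 GPa/(g/cm^3)

30.0 GPa/(g/cm^3)


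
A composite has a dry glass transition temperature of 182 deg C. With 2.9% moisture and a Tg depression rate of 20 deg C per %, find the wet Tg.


Tg_wet = Tg_dry - k*moisture = 182 - 20*2.9 = 124.0 deg C

124.0 deg C


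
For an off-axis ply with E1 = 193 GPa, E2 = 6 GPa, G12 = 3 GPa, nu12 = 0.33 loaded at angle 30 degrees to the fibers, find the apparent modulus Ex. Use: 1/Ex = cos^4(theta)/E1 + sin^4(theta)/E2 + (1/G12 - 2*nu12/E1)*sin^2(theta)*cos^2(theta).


cos^4(30) = 0.5625, sin^4(30) = 0.0625, sin^2(30)*cos^2(30) = 0.1875
1/G12 - 2*nu12/E1 = 1/3 - 2*0.33/193 = 0.329914 GPa^-1
1/Ex = 0.5625/193 + 0.0625/6 + 0.329914*0.1875 = 0.07519 GPa^-1
Ex = 13.3 GPa

13.3 GPa


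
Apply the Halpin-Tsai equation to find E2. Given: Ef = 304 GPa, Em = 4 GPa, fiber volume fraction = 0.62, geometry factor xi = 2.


eta = (Ef/Em - 1)/(Ef/Em + xi) = (76.0 - 1)/(76.0 + 2) = 0.9615
E2 = Em*(1+xi*eta*Vf)/(1-eta*Vf) = 21.71 GPa

21.71 GPa


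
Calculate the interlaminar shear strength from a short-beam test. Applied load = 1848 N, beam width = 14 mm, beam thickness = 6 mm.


ILSS = 3F/(4bh) = 3*1848/(4*14*6) = 16.5 MPa

16.5 MPa


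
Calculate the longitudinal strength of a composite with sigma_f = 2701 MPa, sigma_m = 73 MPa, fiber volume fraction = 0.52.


sigma_1 = sigma_f*Vf + sigma_m*(1-Vf) = 2701*0.52 + 73*0.48 = 1439.6 MPa

1439.6 MPa


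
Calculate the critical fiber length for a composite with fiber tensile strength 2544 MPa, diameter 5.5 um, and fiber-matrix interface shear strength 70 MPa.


Lc = sigma_f * d / (2 * tau_i) = 2544 * 5.5 / (2 * 70) = 99.9 um

99.9 um


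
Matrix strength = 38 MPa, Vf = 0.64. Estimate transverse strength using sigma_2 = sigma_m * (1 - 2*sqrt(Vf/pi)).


factor = 1 - 2*sqrt(0.64/pi) = 0.0973
sigma_2 = 38 * 0.0973 = 3.7 MPa

3.7 MPa


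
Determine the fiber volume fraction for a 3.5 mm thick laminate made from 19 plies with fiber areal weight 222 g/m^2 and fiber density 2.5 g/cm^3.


Vf = n * FAW / (rho_f * h * 1000) = 19 * 222 / (2.5 * 3.5 * 1000) = 0.4821

0.4821


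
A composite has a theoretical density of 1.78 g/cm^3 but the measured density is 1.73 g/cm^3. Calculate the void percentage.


Void% = (rho_theo - rho_actual)/rho_theo * 100 = (1.78 - 1.73)/1.78 * 100 = 2.81%

2.81%


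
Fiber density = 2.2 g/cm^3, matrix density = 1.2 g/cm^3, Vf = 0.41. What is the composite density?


rho_c = rho_f*Vf + rho_m*(1-Vf) = 2.2*0.41 + 1.2*0.59 = 1.61 g/cm^3

1.61 g/cm^3


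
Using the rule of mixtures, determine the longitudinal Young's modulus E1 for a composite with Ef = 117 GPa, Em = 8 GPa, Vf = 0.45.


E1 = Ef*Vf + Em*(1-Vf) = 117*0.45 + 8*0.55 = 57.05 GPa

57.05 GPa


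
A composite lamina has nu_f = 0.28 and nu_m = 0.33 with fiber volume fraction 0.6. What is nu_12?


nu_12 = nu_f*Vf + nu_m*(1-Vf) = 0.28*0.6 + 0.33*0.4 = 0.3

0.3


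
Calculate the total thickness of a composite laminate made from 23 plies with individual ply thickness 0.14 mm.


h = n * t_ply = 23 * 0.14 = 3.22 mm

3.22 mm


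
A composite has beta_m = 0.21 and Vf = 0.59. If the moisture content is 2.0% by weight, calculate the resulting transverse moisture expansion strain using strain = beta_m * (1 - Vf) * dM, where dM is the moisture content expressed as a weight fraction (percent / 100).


dM = 2.0/100 = 0.02
strain = beta_m * (1-Vf) * dM = 0.21 * 0.41 * 0.02 = 0.001722

0.001722


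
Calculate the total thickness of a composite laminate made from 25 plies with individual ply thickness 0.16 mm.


h = n * t_ply = 25 * 0.16 = 4.0 mm

4.0 mm


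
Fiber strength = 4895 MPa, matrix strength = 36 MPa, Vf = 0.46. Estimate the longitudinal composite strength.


sigma_1 = sigma_f*Vf + sigma_m*(1-Vf) = 4895*0.46 + 36*0.54 = 2271.1 MPa

2271.1 MPa


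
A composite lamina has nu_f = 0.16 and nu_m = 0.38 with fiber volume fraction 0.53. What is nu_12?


nu_12 = nu_f*Vf + nu_m*(1-Vf) = 0.16*0.53 + 0.38*0.47 = 0.2634

0.2634


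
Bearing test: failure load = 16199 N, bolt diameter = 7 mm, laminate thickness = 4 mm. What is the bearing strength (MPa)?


sigma_br = F/(d*h) = 16199/(7*4) = 578.5 MPa

578.5 MPa


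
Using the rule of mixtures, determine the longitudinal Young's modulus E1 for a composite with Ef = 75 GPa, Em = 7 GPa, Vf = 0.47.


E1 = Ef*Vf + Em*(1-Vf) = 75*0.47 + 7*0.53 = 38.96 GPa

38.96 GPa


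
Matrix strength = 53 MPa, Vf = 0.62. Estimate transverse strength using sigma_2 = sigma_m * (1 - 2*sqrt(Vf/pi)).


factor = 1 - 2*sqrt(0.62/pi) = 0.1115
sigma_2 = 53 * 0.1115 = 5.91 MPa

5.91 MPa


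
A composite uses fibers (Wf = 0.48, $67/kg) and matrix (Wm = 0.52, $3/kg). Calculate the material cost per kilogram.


Cost = cost_f*Wf + cost_m*Wm = 67*0.48 + 3*0.52 = $33.72/kg

$33.72/kg


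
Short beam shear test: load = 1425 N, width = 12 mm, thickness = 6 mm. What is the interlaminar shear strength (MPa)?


ILSS = 3F/(4bh) = 3*1425/(4*12*6) = 14.84 MPa

14.84 MPa


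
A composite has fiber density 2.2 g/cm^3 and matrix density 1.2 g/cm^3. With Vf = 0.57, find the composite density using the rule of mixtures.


rho_c = rho_f*Vf + rho_m*(1-Vf) = 2.2*0.57 + 1.2*0.43 = 1.77 g/cm^3

1.77 g/cm^3


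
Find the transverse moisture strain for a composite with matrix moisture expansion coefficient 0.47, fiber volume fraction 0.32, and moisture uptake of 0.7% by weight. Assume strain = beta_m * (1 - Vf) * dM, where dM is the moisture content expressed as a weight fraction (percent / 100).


dM = 0.7/100 = 0.007
strain = beta_m * (1-Vf) * dM = 0.47 * 0.68 * 0.007 = 0.0022372

0.0022372


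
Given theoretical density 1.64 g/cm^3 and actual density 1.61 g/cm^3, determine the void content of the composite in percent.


Void% = (rho_theo - rho_actual)/rho_theo * 100 = (1.64 - 1.61)/1.64 * 100 = 1.83%

1.83%


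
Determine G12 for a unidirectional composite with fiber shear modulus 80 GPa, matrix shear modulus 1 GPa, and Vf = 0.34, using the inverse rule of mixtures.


1/G12 = Vf/Gf + (1-Vf)/Gm = 0.34/80 + 0.66/1
G12 = 1.51 GPa

1.51 GPa


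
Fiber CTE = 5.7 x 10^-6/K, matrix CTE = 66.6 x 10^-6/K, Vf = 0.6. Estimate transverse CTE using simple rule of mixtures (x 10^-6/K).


alpha_2 = alpha_f*Vf + alpha_m*(1-Vf) = 5.7*0.6 + 66.6*0.4 = 30.1 x 10^-6/K

30.1 x 10^-6/K


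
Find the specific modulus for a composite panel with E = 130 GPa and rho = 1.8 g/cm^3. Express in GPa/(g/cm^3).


Specific stiffness = E/rho = 130/1.8 = 72.2 GPa/(g/cm^3)

72.2 GPa/(g/cm^3)


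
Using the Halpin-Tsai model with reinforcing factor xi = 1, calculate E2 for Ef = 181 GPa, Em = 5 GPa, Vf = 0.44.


eta = (Ef/Em - 1)/(Ef/Em + xi) = (36.2 - 1)/(36.2 + 1) = 0.9462
E2 = Em*(1+xi*eta*Vf)/(1-eta*Vf) = 12.13 GPa

12.13 GPa


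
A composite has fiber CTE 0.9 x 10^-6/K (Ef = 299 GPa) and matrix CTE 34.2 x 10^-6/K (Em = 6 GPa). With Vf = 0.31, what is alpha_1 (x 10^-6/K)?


E1 = Ef*Vf + Em*(1-Vf) = 96.83
alpha_1 = (alpha_f*Ef*Vf + alpha_m*Em*(1-Vf))/E1 = 2.32 x 10^-6/K

2.32 x 10^-6/K


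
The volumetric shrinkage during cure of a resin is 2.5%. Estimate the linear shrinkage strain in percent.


Linear shrinkage ≈ vol_shrink/3 = 2.5/3 = 0.833%

0.833%


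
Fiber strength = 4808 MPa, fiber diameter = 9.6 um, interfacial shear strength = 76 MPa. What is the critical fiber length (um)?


Lc = sigma_f * d / (2 * tau_i) = 4808 * 9.6 / (2 * 76) = 303.7 um

303.7 um


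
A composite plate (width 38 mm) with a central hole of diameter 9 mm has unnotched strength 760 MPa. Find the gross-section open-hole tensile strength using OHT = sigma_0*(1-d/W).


OHT = sigma_0*(1-d/W) = 760*(1-9/38) = 580.0 MPa

580.0 MPa


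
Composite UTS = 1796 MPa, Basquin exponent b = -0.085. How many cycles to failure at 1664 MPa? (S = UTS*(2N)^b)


N = 0.5 * (S/UTS)^(1/b) = 0.5 * (1664/1796)^(1/-0.085) = 1.2275 cycles

1.2275 cycles


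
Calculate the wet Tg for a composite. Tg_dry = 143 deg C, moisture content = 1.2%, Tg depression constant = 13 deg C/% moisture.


Tg_wet = Tg_dry - k*moisture = 143 - 13*1.2 = 127.4 deg C

127.4 deg C


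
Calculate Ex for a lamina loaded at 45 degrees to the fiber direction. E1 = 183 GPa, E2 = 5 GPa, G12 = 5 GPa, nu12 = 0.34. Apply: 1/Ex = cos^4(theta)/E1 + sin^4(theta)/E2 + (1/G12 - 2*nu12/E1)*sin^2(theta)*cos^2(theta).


cos^4(45) = 0.25, sin^4(45) = 0.25, sin^2(45)*cos^2(45) = 0.25
1/G12 - 2*nu12/E1 = 1/5 - 2*0.34/183 = 0.196284 GPa^-1
1/Ex = 0.25/183 + 0.25/5 + 0.196284*0.25 = 0.1004372 GPa^-1
Ex = 9.96 GPa

9.96 GPa


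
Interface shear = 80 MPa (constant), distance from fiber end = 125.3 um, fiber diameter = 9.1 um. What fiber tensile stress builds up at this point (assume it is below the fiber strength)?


Force balance: sigma_f * (pi*d^2/4) = tau * (pi*d) * x  ->  sigma_f = 4 * tau * x / d
sigma_f = 4 * 80 * 125.3 / 9.1 = 4406.2 MPa

4406.2 MPa


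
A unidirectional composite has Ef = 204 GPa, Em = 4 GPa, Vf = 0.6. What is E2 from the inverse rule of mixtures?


1/E2 = Vf/Ef + (1-Vf)/Em = 0.6/204 + 0.4/4
E2 = 9.71 GPa

9.71 GPa


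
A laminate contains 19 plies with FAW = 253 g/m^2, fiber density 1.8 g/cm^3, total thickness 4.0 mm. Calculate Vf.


Vf = n * FAW / (rho_f * h * 1000) = 19 * 253 / (1.8 * 4.0 * 1000) = 0.6676

0.6676


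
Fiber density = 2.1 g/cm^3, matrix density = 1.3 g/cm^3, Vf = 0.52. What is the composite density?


rho_c = rho_f*Vf + rho_m*(1-Vf) = 2.1*0.52 + 1.3*0.48 = 1.716 g/cm^3

1.716 g/cm^3


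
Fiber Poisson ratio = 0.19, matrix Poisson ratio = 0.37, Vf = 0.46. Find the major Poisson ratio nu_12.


nu_12 = nu_f*Vf + nu_m*(1-Vf) = 0.19*0.46 + 0.37*0.54 = 0.2872

0.2872


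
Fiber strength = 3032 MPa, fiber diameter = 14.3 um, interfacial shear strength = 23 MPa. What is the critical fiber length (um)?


Lc = sigma_f * d / (2 * tau_i) = 3032 * 14.3 / (2 * 23) = 942.6 um

942.6 um


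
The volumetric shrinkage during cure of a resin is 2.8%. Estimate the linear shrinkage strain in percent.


Linear shrinkage ≈ vol_shrink/3 = 2.8/3 = 0.933%

0.933%


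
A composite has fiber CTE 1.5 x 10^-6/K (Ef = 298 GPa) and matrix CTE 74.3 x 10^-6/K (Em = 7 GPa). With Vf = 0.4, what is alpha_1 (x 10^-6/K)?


E1 = Ef*Vf + Em*(1-Vf) = 123.4
alpha_1 = (alpha_f*Ef*Vf + alpha_m*Em*(1-Vf))/E1 = 3.98 x 10^-6/K

3.98 x 10^-6/K


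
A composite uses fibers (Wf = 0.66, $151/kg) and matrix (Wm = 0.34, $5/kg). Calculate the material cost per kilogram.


Cost = cost_f*Wf + cost_m*Wm = 151*0.66 + 5*0.34 = $101.36/kg

$101.36/kg


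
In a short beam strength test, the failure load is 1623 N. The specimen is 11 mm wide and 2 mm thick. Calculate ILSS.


ILSS = 3F/(4bh) = 3*1623/(4*11*2) = 55.33 MPa

55.33 MPa


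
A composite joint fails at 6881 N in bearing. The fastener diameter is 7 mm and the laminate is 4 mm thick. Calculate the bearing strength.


sigma_br = F/(d*h) = 6881/(7*4) = 245.8 MPa

245.8 MPa


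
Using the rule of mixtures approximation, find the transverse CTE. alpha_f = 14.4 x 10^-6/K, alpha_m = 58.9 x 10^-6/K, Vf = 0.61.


alpha_2 = alpha_f*Vf + alpha_m*(1-Vf) = 14.4*0.61 + 58.9*0.39 = 31.8 x 10^-6/K

31.8 x 10^-6/K


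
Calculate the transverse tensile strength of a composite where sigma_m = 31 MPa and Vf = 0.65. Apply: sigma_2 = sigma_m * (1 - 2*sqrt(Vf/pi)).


factor = 1 - 2*sqrt(0.65/pi) = 0.0903
sigma_2 = 31 * 0.0903 = 2.8 MPa

2.8 MPa


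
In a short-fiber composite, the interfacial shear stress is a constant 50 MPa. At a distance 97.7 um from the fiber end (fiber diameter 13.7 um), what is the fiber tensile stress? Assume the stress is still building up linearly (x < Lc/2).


Force balance: sigma_f * (pi*d^2/4) = tau * (pi*d) * x  ->  sigma_f = 4 * tau * x / d
sigma_f = 4 * 50 * 97.7 / 13.7 = 1426.3 MPa

1426.3 MPa


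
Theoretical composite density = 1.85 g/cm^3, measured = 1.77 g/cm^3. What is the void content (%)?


Void% = (rho_theo - rho_actual)/rho_theo * 100 = (1.85 - 1.77)/1.85 * 100 = 4.32%

4.32%


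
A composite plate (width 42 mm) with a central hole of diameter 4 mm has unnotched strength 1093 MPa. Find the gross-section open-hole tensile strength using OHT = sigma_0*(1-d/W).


OHT = sigma_0*(1-d/W) = 1093*(1-4/42) = 988.9 MPa

988.9 MPa


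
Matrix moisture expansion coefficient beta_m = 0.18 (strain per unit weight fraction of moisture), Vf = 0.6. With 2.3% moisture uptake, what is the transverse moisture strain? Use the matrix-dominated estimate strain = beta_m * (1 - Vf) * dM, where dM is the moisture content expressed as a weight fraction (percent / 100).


dM = 2.3/100 = 0.023
strain = beta_m * (1-Vf) * dM = 0.18 * 0.4 * 0.023 = 0.001656

0.001656


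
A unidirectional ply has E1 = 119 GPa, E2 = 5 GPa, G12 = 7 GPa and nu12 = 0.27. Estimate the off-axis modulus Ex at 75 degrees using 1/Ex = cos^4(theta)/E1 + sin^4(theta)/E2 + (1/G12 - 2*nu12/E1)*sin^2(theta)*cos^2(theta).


cos^4(75) = 0.004487, sin^4(75) = 0.870513, sin^2(75)*cos^2(75) = 0.0625
1/G12 - 2*nu12/E1 = 1/7 - 2*0.27/119 = 0.138319 GPa^-1
1/Ex = 0.004487/119 + 0.870513/5 + 0.138319*0.0625 = 0.1827852 GPa^-1
Ex = 5.47 GPa

5.47 GPa


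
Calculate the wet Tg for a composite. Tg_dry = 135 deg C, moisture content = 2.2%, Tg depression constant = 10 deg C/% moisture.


Tg_wet = Tg_dry - k*moisture = 135 - 10*2.2 = 113.0 deg C

113.0 deg C


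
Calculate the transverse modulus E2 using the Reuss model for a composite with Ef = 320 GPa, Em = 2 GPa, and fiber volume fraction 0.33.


1/E2 = Vf/Ef + (1-Vf)/Em = 0.33/320 + 0.67/2
E2 = 2.98 GPa

2.98 GPa


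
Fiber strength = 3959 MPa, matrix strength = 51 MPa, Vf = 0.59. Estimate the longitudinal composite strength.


sigma_1 = sigma_f*Vf + sigma_m*(1-Vf) = 3959*0.59 + 51*0.41 = 2356.7 MPa

2356.7 MPa


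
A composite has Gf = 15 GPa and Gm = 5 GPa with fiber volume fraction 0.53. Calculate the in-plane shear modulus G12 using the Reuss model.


1/G12 = Vf/Gf + (1-Vf)/Gm = 0.53/15 + 0.47/5
G12 = 7.73 GPa

7.73 GPa


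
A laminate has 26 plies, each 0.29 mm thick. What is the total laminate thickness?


h = n * t_ply = 26 * 0.29 = 7.54 mm

7.54 mm


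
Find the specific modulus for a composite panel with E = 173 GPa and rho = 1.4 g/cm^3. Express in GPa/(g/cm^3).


Specific stiffness = E/rho = 173/1.4 = 123.6 GPa/(g/cm^3)

123.6 GPa/(g/cm^3)


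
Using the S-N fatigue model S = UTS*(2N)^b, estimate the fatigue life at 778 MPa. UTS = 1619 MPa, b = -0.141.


N = 0.5 * (S/UTS)^(1/b) = 0.5 * (778/1619)^(1/-0.141) = 90.4034 cycles

90.4034 cycles


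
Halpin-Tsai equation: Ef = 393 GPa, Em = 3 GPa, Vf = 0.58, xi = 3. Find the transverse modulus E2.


eta = (Ef/Em - 1)/(Ef/Em + xi) = (131.0 - 1)/(131.0 + 3) = 0.9701
E2 = Em*(1+xi*eta*Vf)/(1-eta*Vf) = 18.44 GPa

18.44 GPa


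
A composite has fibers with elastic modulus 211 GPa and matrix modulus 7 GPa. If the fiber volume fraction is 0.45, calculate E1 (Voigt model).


E1 = Ef*Vf + Em*(1-Vf) = 211*0.45 + 7*0.55 = 98.8 GPa

98.8 GPa


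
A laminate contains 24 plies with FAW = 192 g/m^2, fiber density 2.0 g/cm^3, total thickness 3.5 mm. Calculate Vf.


Vf = n * FAW / (rho_f * h * 1000) = 24 * 192 / (2.0 * 3.5 * 1000) = 0.6583

0.6583


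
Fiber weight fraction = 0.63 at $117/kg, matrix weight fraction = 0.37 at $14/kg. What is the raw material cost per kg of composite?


Cost = cost_f*Wf + cost_m*Wm = 117*0.63 + 14*0.37 = $78.89/kg

$78.89/kg


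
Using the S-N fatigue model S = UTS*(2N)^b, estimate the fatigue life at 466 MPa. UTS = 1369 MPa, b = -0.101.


N = 0.5 * (S/UTS)^(1/b) = 0.5 * (466/1369)^(1/-0.101) = 21518.2500 cycles

21518.2500 cycles


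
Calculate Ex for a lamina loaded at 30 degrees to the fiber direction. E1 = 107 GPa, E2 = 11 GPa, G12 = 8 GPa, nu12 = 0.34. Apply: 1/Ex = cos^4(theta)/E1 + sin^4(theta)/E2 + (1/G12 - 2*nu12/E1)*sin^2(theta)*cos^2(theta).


cos^4(30) = 0.5625, sin^4(30) = 0.0625, sin^2(30)*cos^2(30) = 0.1875
1/G12 - 2*nu12/E1 = 1/8 - 2*0.34/107 = 0.118645 GPa^-1
1/Ex = 0.5625/107 + 0.0625/11 + 0.118645*0.1875 = 0.0331847 GPa^-1
Ex = 30.13 GPa

30.13 GPa


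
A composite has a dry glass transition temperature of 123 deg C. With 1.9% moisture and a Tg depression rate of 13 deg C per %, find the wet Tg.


Tg_wet = Tg_dry - k*moisture = 123 - 13*1.9 = 98.3 deg C

98.3 deg C


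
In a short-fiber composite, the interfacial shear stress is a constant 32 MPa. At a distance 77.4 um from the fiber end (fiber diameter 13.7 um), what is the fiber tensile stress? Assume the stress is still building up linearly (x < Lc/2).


Force balance: sigma_f * (pi*d^2/4) = tau * (pi*d) * x  ->  sigma_f = 4 * tau * x / d
sigma_f = 4 * 32 * 77.4 / 13.7 = 723.2 MPa

723.2 MPa


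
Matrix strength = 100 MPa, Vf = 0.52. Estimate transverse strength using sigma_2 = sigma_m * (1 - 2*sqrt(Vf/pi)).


factor = 1 - 2*sqrt(0.52/pi) = 0.1863
sigma_2 = 100 * 0.1863 = 18.63 MPa

18.63 MPa


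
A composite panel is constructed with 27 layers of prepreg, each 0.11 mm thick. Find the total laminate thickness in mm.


h = n * t_ply = 27 * 0.11 = 2.97 mm

2.97 mm


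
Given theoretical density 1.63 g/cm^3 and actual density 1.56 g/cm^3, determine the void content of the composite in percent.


Void% = (rho_theo - rho_actual)/rho_theo * 100 = (1.63 - 1.56)/1.63 * 100 = 4.29%

4.29%


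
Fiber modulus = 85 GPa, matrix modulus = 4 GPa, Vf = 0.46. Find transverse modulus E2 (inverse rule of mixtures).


1/E2 = Vf/Ef + (1-Vf)/Em = 0.46/85 + 0.54/4
E2 = 7.12 GPa

7.12 GPa


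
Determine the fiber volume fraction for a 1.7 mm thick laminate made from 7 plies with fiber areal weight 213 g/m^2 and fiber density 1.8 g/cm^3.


Vf = n * FAW / (rho_f * h * 1000) = 7 * 213 / (1.8 * 1.7 * 1000) = 0.4873

0.4873


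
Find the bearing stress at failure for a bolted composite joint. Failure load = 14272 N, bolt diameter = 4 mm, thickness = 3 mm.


sigma_br = F/(d*h) = 14272/(4*3) = 1189.3 MPa

1189.3 MPa


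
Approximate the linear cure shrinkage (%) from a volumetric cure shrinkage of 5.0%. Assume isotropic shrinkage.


Linear shrinkage ≈ vol_shrink/3 = 5.0/3 = 1.667%

1.667%


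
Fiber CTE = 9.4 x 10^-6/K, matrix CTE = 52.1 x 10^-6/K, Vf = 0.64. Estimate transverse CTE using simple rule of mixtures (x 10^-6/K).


alpha_2 = alpha_f*Vf + alpha_m*(1-Vf) = 9.4*0.64 + 52.1*0.36 = 24.8 x 10^-6/K

24.8 x 10^-6/K


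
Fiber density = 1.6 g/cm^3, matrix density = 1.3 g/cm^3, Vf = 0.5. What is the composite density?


rho_c = rho_f*Vf + rho_m*(1-Vf) = 1.6*0.5 + 1.3*0.5 = 1.45 g/cm^3

1.45 g/cm^3


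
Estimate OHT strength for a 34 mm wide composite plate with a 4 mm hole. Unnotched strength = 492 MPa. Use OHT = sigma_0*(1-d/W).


OHT = sigma_0*(1-d/W) = 492*(1-4/34) = 434.1 MPa

434.1 MPa


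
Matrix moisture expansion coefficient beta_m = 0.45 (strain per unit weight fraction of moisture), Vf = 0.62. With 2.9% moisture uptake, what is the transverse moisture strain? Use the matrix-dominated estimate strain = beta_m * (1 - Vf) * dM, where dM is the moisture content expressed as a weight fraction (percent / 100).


dM = 2.9/100 = 0.029
strain = beta_m * (1-Vf) * dM = 0.45 * 0.38 * 0.029 = 0.004959

0.004959


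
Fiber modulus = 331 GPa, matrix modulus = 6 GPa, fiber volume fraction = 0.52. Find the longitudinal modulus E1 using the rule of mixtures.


E1 = Ef*Vf + Em*(1-Vf) = 331*0.52 + 6*0.48 = 175.0 GPa

175.0 GPa


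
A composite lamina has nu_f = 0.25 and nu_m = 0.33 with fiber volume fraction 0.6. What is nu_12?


nu_12 = nu_f*Vf + nu_m*(1-Vf) = 0.25*0.6 + 0.33*0.4 = 0.282

0.282


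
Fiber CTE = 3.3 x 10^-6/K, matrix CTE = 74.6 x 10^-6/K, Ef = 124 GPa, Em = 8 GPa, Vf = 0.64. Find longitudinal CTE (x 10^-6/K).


E1 = Ef*Vf + Em*(1-Vf) = 82.24
alpha_1 = (alpha_f*Ef*Vf + alpha_m*Em*(1-Vf))/E1 = 5.8 x 10^-6/K

5.8 x 10^-6/K


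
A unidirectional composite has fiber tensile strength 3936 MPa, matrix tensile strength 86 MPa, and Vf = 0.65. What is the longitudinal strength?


sigma_1 = sigma_f*Vf + sigma_m*(1-Vf) = 3936*0.65 + 86*0.35 = 2588.5 MPa

2588.5 MPa


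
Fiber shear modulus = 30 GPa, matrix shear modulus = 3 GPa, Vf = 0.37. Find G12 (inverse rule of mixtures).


1/G12 = Vf/Gf + (1-Vf)/Gm = 0.37/30 + 0.63/3
G12 = 4.5 GPa

4.5 GPa


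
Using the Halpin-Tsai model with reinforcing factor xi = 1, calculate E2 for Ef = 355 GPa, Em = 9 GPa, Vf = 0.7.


eta = (Ef/Em - 1)/(Ef/Em + xi) = (39.4444 - 1)/(39.4444 + 1) = 0.9505
E2 = Em*(1+xi*eta*Vf)/(1-eta*Vf) = 44.79 GPa

44.79 GPa


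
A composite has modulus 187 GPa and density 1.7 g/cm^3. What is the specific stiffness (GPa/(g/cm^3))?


Specific stiffness = E/rho = 187/1.7 = 110.0 GPa/(g/cm^3)

110.0 GPa/(g/cm^3)


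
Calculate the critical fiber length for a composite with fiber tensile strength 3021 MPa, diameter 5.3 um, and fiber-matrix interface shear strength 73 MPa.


Lc = sigma_f * d / (2 * tau_i) = 3021 * 5.3 / (2 * 73) = 109.7 um

109.7 um


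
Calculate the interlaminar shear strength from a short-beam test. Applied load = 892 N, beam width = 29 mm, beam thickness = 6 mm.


ILSS = 3F/(4bh) = 3*892/(4*29*6) = 3.84 MPa

3.84 MPa


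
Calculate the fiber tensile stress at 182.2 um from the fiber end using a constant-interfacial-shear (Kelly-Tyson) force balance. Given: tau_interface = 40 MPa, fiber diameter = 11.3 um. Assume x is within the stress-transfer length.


Force balance: sigma_f * (pi*d^2/4) = tau * (pi*d) * x  ->  sigma_f = 4 * tau * x / d
sigma_f = 4 * 40 * 182.2 / 11.3 = 2579.8 MPa

2579.8 MPa


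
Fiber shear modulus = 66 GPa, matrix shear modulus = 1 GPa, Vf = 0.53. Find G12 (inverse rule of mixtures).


1/G12 = Vf/Gf + (1-Vf)/Gm = 0.53/66 + 0.47/1
G12 = 2.09 GPa

2.09 GPa


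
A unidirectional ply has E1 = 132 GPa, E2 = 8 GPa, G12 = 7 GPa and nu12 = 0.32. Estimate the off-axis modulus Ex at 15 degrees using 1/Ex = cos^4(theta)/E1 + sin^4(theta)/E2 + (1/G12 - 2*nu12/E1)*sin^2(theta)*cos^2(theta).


cos^4(15) = 0.870513, sin^4(15) = 0.004487, sin^2(15)*cos^2(15) = 0.0625
1/G12 - 2*nu12/E1 = 1/7 - 2*0.32/132 = 0.138009 GPa^-1
1/Ex = 0.870513/132 + 0.004487/8 + 0.138009*0.0625 = 0.0157812 GPa^-1
Ex = 63.37 GPa

63.37 GPa


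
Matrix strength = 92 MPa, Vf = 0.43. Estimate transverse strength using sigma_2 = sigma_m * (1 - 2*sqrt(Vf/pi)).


factor = 1 - 2*sqrt(0.43/pi) = 0.2601
sigma_2 = 92 * 0.2601 = 23.93 MPa

23.93 MPa


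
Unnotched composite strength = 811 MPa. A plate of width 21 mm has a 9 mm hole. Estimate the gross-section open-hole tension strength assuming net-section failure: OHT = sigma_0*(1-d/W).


OHT = sigma_0*(1-d/W) = 811*(1-9/21) = 463.4 MPa

463.4 MPa


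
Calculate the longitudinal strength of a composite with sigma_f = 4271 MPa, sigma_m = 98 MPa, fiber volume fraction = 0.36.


sigma_1 = sigma_f*Vf + sigma_m*(1-Vf) = 4271*0.36 + 98*0.64 = 1600.3 MPa

1600.3 MPa


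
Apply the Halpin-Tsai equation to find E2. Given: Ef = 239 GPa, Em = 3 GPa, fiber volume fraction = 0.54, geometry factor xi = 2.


eta = (Ef/Em - 1)/(Ef/Em + xi) = (79.6667 - 1)/(79.6667 + 2) = 0.9633
E2 = Em*(1+xi*eta*Vf)/(1-eta*Vf) = 12.76 GPa

12.76 GPa


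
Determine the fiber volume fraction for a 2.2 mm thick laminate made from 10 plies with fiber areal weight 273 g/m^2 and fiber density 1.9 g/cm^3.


Vf = n * FAW / (rho_f * h * 1000) = 10 * 273 / (1.9 * 2.2 * 1000) = 0.6531

0.6531


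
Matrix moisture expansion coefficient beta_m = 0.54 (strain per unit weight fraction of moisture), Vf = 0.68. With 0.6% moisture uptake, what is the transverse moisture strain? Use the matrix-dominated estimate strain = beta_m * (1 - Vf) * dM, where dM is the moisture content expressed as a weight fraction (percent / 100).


dM = 0.6/100 = 0.006
strain = beta_m * (1-Vf) * dM = 0.54 * 0.32 * 0.006 = 0.0010368

0.0010368


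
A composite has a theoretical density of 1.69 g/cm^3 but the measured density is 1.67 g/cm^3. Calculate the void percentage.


Void% = (rho_theo - rho_actual)/rho_theo * 100 = (1.69 - 1.67)/1.69 * 100 = 1.18%

1.18%


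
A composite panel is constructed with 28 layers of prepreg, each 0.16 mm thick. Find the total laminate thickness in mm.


h = n * t_ply = 28 * 0.16 = 4.48 mm

4.48 mm


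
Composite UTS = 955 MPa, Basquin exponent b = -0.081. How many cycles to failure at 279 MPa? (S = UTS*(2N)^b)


N = 0.5 * (S/UTS)^(1/b) = 0.5 * (279/955)^(1/-0.081) = 1.9792e+06 cycles

1.9792e+06 cycles


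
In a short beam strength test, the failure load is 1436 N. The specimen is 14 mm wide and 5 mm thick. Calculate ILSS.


ILSS = 3F/(4bh) = 3*1436/(4*14*5) = 15.39 MPa

15.39 MPa


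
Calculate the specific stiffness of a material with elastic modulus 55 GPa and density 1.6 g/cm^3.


Specific stiffness = E/rho = 55/1.6 = 34.4 GPa/(g/cm^3)

34.4 GPa/(g/cm^3)


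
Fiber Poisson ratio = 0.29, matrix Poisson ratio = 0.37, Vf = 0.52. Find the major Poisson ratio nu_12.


nu_12 = nu_f*Vf + nu_m*(1-Vf) = 0.29*0.52 + 0.37*0.48 = 0.3284

0.3284


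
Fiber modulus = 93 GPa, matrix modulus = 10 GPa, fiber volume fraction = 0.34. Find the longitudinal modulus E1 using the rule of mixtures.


E1 = Ef*Vf + Em*(1-Vf) = 93*0.34 + 10*0.66 = 38.22 GPa

38.22 GPa


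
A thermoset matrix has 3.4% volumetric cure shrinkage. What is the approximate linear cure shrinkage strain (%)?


Linear shrinkage ≈ vol_shrink/3 = 3.4/3 = 1.133%

1.133%
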